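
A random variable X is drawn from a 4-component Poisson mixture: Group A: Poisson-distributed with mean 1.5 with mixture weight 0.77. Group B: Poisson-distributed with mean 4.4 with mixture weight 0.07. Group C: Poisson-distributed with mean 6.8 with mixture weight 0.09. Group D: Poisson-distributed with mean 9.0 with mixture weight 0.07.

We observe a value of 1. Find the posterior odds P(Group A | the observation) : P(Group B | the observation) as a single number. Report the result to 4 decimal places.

Only the two components matter; the odds are (w_i f_i(x)) / (w_j f_j(x)).
Component likelihoods at x = 1:
  f_A = e^(−1.5)·1.5^1/1! = 0.334695
  f_B = e^(−4.4)·4.4^1/1! = 0.0540203
  f_C = e^(−6.8)·6.8^1/1! = 0.00757367
  f_D = e^(−9.0)·9.0^1/1! = 0.00111069
Odds = (0.77/0.07) × (0.334695/0.0540203) = 11 × 6.19573 ≈ 68.1530

68.1530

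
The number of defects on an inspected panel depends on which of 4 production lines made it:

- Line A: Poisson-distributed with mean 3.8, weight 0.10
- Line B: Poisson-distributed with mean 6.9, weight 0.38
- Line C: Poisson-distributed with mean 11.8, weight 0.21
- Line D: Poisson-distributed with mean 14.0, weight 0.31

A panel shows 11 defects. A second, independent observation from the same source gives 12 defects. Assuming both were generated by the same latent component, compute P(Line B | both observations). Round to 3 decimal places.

0.069

P(component k | x) = P(Z=k)·f_k(x) / marginal(x), where marginal(x) = Σ_j P(Z=j)·f_j(x).
Since both observations come from the same component, the likelihood for component k is f_k(x₁)·f_k(x₂).
  f_A = [0.00133704] × [0.000423396] = 5.66098e-07
  f_B = [0.042614] × [0.0245031] = 0.00104417
  f_C = [0.11611] × [0.114175] = 0.013257
  f_D = [0.0843587] × [0.0984185] = 0.00830246
Unnormalised posteriors:
  P(Z=A)·f_A = 0.10 × 5.66098e-07 = 5.66098e-08
  P(Z=B)·f_B = 0.38 × 0.00104417 = 0.000396786
  P(Z=C)·f_C = 0.21 × 0.013257 = 0.00278396
  P(Z=D)·f_D = 0.31 × 0.00830246 = 0.00257376
Denominator: 5.66098e-08 + 0.000396786 + 0.00278396 + 0.00257376 = 0.00575456
So the posterior for Line B is 0.000396786 / 0.00575456 ≈ 0.069.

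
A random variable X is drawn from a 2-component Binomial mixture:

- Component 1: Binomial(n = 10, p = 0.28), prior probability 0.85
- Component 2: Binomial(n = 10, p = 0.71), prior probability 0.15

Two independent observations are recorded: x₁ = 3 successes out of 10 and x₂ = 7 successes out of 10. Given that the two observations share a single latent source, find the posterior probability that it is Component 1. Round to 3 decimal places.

0.821

The responsibility of component k is π_k f_k(x) divided by Σ_j π_j f_j(x).
Since both observations come from the same component, the likelihood for component k is f_k(x₁)·f_k(x₂).
  L_1 = [0.26423] × [0.00604345] = 0.00159686
  L_2 = [0.0074087] × [0.266185] = 0.00197209
Prior × likelihood for each component:
  π_1·L_1 = 0.85 × 0.00159686 = 0.00135733
  π_2·L_2 = 0.15 × 0.00197209 = 0.000295813
Sum: 0.00135733 + 0.000295813 = 0.00165315
P(Component 1 | data) = 0.00135733 / 0.00165315 ≈ 0.821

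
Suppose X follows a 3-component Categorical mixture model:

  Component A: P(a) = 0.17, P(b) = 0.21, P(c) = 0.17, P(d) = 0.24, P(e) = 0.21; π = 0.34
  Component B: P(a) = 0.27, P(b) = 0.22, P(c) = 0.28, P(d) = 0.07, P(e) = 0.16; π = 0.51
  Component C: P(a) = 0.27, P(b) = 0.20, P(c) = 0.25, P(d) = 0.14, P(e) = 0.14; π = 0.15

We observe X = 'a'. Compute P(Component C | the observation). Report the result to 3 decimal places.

The responsibility of component k is P(Z=k) f_k(x) divided by Σ_j P(Z=j) f_j(x).
Categorical probabilities:
  f_A = 0.17
  f_B = 0.27
  f_C = 0.27
Weight by the priors:
  P(Z=A)·f_A = 0.34 × 0.17 = 0.0578
  P(Z=B)·f_B = 0.51 × 0.27 = 0.1377
  P(Z=C)·f_C = 0.15 × 0.27 = 0.0405
Sum: 0.0578 + 0.1377 + 0.0405 = 0.236
Responsibility of Component C: 0.0405 / 0.236 ≈ 0.172

0.172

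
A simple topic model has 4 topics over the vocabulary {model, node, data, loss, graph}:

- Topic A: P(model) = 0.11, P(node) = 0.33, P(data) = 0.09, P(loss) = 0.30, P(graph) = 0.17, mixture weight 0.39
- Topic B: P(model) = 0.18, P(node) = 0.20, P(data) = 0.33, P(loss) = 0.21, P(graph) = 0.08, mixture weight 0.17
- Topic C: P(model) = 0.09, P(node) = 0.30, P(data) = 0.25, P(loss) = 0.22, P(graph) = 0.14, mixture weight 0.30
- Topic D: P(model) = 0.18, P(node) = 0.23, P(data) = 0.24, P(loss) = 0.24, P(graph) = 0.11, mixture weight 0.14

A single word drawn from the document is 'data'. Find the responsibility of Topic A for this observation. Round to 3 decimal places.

0.176

Posterior ∝ prior × likelihood, so P(k | x) ∝ w_k f_k(x); normalise over all components.
Component likelihoods at x = 'data':
  L_A = 0.09
  L_B = 0.33
  L_C = 0.25
  L_D = 0.24
Unnormalised posteriors:
  w_A·L_A = 0.39 × 0.09 = 0.0351
  w_B·L_B = 0.17 × 0.33 = 0.0561
  w_C·L_C = 0.30 × 0.25 = 0.075
  w_D·L_D = 0.14 × 0.24 = 0.0336
Sum: 0.0351 + 0.0561 + 0.075 + 0.0336 = 0.1998
So the posterior for Topic A is 0.0351 / 0.1998 ≈ 0.176.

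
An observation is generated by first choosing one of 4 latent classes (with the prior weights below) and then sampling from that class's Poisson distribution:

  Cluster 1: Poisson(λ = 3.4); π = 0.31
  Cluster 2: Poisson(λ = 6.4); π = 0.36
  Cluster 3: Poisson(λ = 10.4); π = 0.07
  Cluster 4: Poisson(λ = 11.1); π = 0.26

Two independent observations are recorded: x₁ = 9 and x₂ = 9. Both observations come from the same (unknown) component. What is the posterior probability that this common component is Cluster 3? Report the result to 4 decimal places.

P(component k | x) = P(Z=k)·f_k(x) / marginal(x), where marginal(x) = Σ_j P(Z=j)·f_j(x).
Since both observations come from the same component, the likelihood for component k is f_k(x₁)·f_k(x₂).
  p_1 = [0.00558401] × [0.00558401] = 3.11811e-05
  p_2 = [0.0824844] × [0.0824844] = 0.00680368
  p_3 = [0.119364] × [0.119364] = 0.0142478
  p_4 = [0.106531] × [0.106531] = 0.0113488
Weight by the priors:
  P(Z=1)·p_1 = 0.31 × 3.11811e-05 = 9.66615e-06
  P(Z=2)·p_2 = 0.36 × 0.00680368 = 0.00244933
  P(Z=3)·p_3 = 0.07 × 0.0142478 = 0.000997348
  P(Z=4)·p_4 = 0.26 × 0.0113488 = 0.00295069
Denominator: 9.66615e-06 + 0.00244933 + 0.000997348 + 0.00295069 = 0.00640703
So the posterior for Cluster 3 is 0.000997348 / 0.00640703 ≈ 0.1557.

0.1557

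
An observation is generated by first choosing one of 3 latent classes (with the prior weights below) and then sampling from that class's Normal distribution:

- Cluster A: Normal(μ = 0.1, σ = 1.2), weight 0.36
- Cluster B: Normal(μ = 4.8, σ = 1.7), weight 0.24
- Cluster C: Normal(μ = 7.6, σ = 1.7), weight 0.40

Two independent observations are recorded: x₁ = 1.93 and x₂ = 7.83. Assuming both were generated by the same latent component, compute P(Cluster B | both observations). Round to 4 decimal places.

Posterior ∝ prior × likelihood, so P(k | x) ∝ w_k f_k(x); normalise over all components.
Since both observations come from the same component, the likelihood for component k is f_k(x₁)·f_k(x₂).
  f_A = [0.103926] × [3.24481e-10] = 3.37221e-11
  f_B = [0.0564367] × [0.0479327] = 0.00270516
  f_C = [0.000901311] × [0.232534] = 0.000209585
Unnormalised posteriors:
  w_A·f_A = 0.36 × 3.37221e-11 = 1.214e-11
  w_B·f_B = 0.24 × 0.00270516 = 0.000649239
  w_C·f_C = 0.40 × 0.000209585 = 8.38342e-05
Denominator: 1.214e-11 + 0.000649239 + 8.38342e-05 = 0.000733073
P(Cluster B | x₁,x₂) ≈ 0.8856

0.8856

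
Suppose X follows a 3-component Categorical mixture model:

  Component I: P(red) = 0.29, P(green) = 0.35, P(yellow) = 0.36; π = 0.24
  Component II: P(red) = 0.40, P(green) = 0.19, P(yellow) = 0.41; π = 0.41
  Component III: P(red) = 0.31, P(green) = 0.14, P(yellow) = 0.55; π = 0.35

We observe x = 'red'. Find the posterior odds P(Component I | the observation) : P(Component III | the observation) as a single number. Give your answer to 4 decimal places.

Posterior odds = (π_i f_i(x)) / (π_j f_j(x)); the normalising sum cancels.
Component likelihoods at x = 'red':
  L_I = 0.29
  L_II = 0.4
  L_III = 0.31
0.0696 / 0.1085 ≈ 0.6415

0.6415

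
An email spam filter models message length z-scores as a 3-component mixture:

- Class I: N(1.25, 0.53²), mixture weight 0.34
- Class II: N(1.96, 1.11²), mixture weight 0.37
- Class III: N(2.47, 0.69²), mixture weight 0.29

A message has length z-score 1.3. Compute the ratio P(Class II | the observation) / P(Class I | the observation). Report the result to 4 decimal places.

Only the two components matter; the odds are (π_i f_i(x)) / (π_j f_j(x)).
Normal densities:
  p_I = 0.749379
  p_II = 0.301173
  p_III = 0.137313
Posterior odds = (π_II·p_II) / (π_I·p_I) = (0.37·0.301173) / (0.34·0.749379) = 0.111434 / 0.254789 ≈ 0.4374

0.4374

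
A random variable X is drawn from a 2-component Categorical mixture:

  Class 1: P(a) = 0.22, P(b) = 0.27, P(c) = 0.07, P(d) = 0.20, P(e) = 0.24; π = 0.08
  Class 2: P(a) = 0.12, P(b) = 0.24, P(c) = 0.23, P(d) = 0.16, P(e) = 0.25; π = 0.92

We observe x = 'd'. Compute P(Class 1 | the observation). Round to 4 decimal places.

Posterior ∝ prior × likelihood, so P(k | x) ∝ P(Z=k) f_k(x); normalise over all components.
Evaluate each component's likelihood at the observed value:
  L_1 = P(d | comp) = 0.20
  L_2 = P(d | comp) = 0.16
Weight by the priors:
  P(Z=1)·L_1 = 0.08 × 0.2 = 0.016
  P(Z=2)·L_2 = 0.92 × 0.16 = 0.1472
Evidence: 0.016 + 0.1472 = 0.1632
So the posterior for Class 1 is 0.016 / 0.1632 ≈ 0.0980.

0.0980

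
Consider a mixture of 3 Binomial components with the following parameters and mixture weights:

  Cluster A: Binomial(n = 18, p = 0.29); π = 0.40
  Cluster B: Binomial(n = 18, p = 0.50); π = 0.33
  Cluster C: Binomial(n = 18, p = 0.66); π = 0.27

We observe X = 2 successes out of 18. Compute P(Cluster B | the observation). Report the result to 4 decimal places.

By Bayes' theorem, P(k | x) = π_k f_k(x) / Σ_j π_j f_j(x).
Evaluate each component's likelihood at the observed value:
  L_A = 0.0536563
  L_B = 0.000583649
  L_C = 2.12541e-06
Unnormalised posteriors:
  π_A·L_A = 0.40 × 0.0536563 = 0.0214625
  π_B·L_B = 0.33 × 0.000583649 = 0.000192604
  π_C·L_C = 0.27 × 2.12541e-06 = 5.7386e-07
Evidence: 0.0214625 + 0.000192604 + 5.7386e-07 = 0.0216557
So the posterior for Cluster B is 0.000192604 / 0.0216557 ≈ 0.0089.

0.0089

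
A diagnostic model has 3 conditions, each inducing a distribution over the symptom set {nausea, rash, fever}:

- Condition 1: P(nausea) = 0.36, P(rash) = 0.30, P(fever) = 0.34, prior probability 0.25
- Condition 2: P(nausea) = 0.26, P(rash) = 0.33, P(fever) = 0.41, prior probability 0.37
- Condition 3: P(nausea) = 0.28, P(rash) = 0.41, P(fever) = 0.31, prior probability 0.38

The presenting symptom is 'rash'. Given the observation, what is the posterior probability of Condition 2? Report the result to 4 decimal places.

Posterior ∝ prior × likelihood, so P(k | x) ∝ π_k f_k(x); normalise over all components.
Component likelihoods at x = 'rash':
  p_1 = P(rash | comp) = 0.30
  p_2 = P(rash | comp) = 0.33
  p_3 = P(rash | comp) = 0.41
Multiply by the mixture weights:
  π_1·p_1 = 0.25 × 0.3 = 0.075
  π_2·p_2 = 0.37 × 0.33 = 0.1221
  π_3·p_3 = 0.38 × 0.41 = 0.1558
Denominator: 0.075 + 0.1221 + 0.1558 = 0.3529
P(Condition 2 | data) ≈ 0.3460

0.3460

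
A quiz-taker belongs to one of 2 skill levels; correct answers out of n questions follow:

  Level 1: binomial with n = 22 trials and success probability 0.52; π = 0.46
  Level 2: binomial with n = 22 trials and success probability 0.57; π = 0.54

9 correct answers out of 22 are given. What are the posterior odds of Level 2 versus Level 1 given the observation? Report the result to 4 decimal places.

Since P(k|x) ∝ π_k f_k(x), the posterior odds are π_i f_i(x) / (π_j f_j(x)).
Component likelihoods at x = 9 correct answers out of 22:
  p_1 = 0.0992863
  p_2 = 0.0542859
Posterior odds = (π_2·p_2) / (π_1·p_1) = (0.54·0.0542859) / (0.46·0.0992863) = 0.0293144 / 0.0456717 ≈ 0.6418

0.6418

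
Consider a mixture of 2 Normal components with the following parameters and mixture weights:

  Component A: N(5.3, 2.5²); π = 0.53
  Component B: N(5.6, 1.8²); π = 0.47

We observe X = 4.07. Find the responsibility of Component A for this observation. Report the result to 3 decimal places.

0.508

Apply Bayes' rule: the posterior for each component is proportional to its prior times its likelihood at x.
Normal densities:
  f_A = 0.141386
  f_B = 0.154436
Weight by the priors:
  π_A·f_A = 0.53 × 0.141386 = 0.0749346
  π_B·f_B = 0.47 × 0.154436 = 0.0725849
Sum: 0.0749346 + 0.0725849 = 0.14752
P(Component A | the observation) ≈ 0.508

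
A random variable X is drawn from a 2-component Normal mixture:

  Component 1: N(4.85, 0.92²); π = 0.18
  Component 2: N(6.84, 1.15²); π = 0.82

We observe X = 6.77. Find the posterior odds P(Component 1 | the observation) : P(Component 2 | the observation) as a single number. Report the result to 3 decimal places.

Posterior odds = (w_i f_i(x)) / (w_j f_j(x)); the normalising sum cancels.
Component likelihoods at x = 6.77:
  L_1 = 0.0491317
  L_2 = 0.346264
Posterior odds = (w_1·L_1) / (w_2·L_2) = (0.18·0.0491317) / (0.82·0.346264) = 0.00884371 / 0.283937 ≈ 0.031

0.031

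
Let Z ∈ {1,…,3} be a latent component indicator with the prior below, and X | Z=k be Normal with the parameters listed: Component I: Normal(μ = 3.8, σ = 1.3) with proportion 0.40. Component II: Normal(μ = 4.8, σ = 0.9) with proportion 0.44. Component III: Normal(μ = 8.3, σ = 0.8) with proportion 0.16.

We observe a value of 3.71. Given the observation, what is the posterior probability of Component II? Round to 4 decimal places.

0.4334

Apply Bayes' rule: the posterior for each component is proportional to its prior times its likelihood at x.
Component likelihoods at x = 3.71:
  f_I = 0.306144
  f_II = 0.212891
  f_III = 3.54463e-08
Prior × likelihood for each component:
  π_I·f_I = 0.40 × 0.306144 = 0.122458
  π_II·f_II = 0.44 × 0.212891 = 0.0936722
  π_III·f_III = 0.16 × 3.54463e-08 = 5.6714e-09
Sum: 0.122458 + 0.0936722 + 5.6714e-09 = 0.21613
P(Component II | data) ≈ 0.4334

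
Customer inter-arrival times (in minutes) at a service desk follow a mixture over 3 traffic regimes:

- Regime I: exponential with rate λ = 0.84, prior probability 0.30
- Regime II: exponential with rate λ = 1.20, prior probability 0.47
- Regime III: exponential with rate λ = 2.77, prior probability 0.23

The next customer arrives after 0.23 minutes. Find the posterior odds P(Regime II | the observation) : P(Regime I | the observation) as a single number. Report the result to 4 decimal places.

2.0602

The posterior odds equal the prior odds times the likelihood ratio: (w_i/w_j)·(f_i(x)/f_j(x)).
Exponential densities:
  f_I = 0.692426
  f_II = 0.910576
  f_III = 1.46484
0.42797 / 0.207728 ≈ 2.0602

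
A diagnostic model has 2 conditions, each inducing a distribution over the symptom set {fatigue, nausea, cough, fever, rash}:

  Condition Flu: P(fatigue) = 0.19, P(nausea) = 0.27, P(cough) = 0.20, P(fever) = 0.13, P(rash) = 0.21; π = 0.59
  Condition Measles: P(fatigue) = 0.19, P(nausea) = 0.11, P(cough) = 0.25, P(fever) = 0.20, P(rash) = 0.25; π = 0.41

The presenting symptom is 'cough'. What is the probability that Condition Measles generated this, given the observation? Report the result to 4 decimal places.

P(component k | x) = w_k·f_k(x) / marginal(x), where marginal(x) = Σ_j w_j·f_j(x).
Categorical probabilities:
  p_Flu = P(cough | comp) = 0.20
  p_Measles = P(cough | comp) = 0.25
Prior × likelihood for each component:
  w_Flu·p_Flu = 0.59 × 0.2 = 0.118
  w_Measles·p_Measles = 0.41 × 0.25 = 0.1025
Denominator: 0.118 + 0.1025 = 0.2205
P(Condition Measles | the observation) = 0.1025 / 0.2205 ≈ 0.4649

0.4649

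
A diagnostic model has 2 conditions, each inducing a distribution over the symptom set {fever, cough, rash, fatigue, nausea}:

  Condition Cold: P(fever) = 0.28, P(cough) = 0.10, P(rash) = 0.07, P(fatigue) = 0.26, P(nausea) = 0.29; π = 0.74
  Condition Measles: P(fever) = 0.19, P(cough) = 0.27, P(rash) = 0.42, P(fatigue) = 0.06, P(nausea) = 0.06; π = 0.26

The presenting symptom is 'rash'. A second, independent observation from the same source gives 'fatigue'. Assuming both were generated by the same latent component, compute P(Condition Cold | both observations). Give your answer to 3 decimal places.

By Bayes' theorem, P(k | x) = P(Z=k) f_k(x) / Σ_j P(Z=j) f_j(x).
Since both observations come from the same component, the likelihood for component k is f_k(x₁)·f_k(x₂).
  p_Cold = [0.07] × [0.26] = 0.0182
  p_Measles = [0.42] × [0.06] = 0.0252
Prior × likelihood for each component:
  P(Z=Cold)·p_Cold = 0.74 × 0.0182 = 0.013468
  P(Z=Measles)·p_Measles = 0.26 × 0.0252 = 0.006552
Sum: 0.013468 + 0.006552 = 0.02002
Responsibility of Condition Cold: 0.013468 / 0.02002 ≈ 0.673

0.673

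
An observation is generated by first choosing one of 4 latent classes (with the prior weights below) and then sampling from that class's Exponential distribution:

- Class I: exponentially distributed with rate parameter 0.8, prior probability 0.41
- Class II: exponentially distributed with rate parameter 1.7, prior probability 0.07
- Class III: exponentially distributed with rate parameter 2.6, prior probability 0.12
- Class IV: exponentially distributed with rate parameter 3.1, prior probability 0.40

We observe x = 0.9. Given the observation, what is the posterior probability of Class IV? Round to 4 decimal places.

0.2612

Posterior ∝ prior × likelihood, so P(k | x) ∝ π_k f_k(x); normalise over all components.
Component likelihoods at x = 0.9:
  L_I = 0.389402
  L_II = 0.368111
  L_III = 0.250452
  L_IV = 0.190406
Prior × likelihood for each component:
  π_I·L_I = 0.41 × 0.389402 = 0.159655
  π_II·L_II = 0.07 × 0.368111 = 0.0257677
  π_III·L_III = 0.12 × 0.250452 = 0.0300542
  π_IV·L_IV = 0.40 × 0.190406 = 0.0761623
Sum: 0.159655 + 0.0257677 + 0.0300542 + 0.0761623 = 0.291639
Responsibility of Class IV: 0.0761623 / 0.291639 ≈ 0.2612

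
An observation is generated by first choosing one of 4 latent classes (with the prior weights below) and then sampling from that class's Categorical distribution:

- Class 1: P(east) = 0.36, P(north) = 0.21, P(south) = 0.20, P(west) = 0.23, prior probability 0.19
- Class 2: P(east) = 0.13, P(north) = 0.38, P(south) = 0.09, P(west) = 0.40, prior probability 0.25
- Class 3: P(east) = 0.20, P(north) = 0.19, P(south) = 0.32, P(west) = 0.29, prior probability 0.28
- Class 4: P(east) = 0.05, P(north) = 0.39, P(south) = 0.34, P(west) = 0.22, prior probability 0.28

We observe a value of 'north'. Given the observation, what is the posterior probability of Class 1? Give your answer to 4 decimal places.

By Bayes' theorem, P(k | x) = π_k f_k(x) / Σ_j π_j f_j(x).
Evaluate each component's likelihood at the observed value:
  L_1 = P(north | comp) = 0.21
  L_2 = P(north | comp) = 0.38
  L_3 = P(north | comp) = 0.19
  L_4 = P(north | comp) = 0.39
Unnormalised posteriors:
  π_1·L_1 = 0.19 × 0.21 = 0.0399
  π_2·L_2 = 0.25 × 0.38 = 0.095
  π_3·L_3 = 0.28 × 0.19 = 0.0532
  π_4·L_4 = 0.28 × 0.39 = 0.1092
Normaliser: 0.0399 + 0.095 + 0.0532 + 0.1092 = 0.2973
So the posterior for Class 1 is 0.0399 / 0.2973 ≈ 0.1342.

0.1342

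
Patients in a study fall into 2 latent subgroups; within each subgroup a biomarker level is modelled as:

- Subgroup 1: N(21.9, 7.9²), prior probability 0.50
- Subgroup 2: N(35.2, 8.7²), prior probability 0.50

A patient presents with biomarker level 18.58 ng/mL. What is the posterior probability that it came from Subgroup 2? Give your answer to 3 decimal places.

0.138

The responsibility of component k is P(Z=k) f_k(x) divided by Σ_j P(Z=j) f_j(x).
Evaluate each component's likelihood at the observed value:
  p_1 = 0.0462309
  p_2 = 0.00739486
Weight by the priors:
  P(Z=1)·p_1 = 0.50 × 0.0462309 = 0.0231154
  P(Z=2)·p_2 = 0.50 × 0.00739486 = 0.00369743
Marginal: 0.0231154 + 0.00369743 = 0.0268129
P(Subgroup 2 | data) = 0.00369743 / 0.0268129 ≈ 0.138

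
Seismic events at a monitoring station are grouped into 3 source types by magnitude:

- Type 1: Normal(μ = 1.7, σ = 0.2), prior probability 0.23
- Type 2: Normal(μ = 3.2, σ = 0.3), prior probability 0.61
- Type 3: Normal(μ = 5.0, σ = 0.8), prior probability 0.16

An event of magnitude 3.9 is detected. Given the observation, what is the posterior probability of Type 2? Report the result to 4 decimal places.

0.6323

P(component k | x) = w_k·f_k(x) / marginal(x), where marginal(x) = Σ_j w_j·f_j(x).
Normal densities:
  p_1 = (1/(0.2·√(2π)))·exp(−(3.9−1.7)²/(2·0.2²)) = 1.994711·exp(-60.50000) = 1.05941e-26
  p_2 = (1/(0.3·√(2π)))·exp(−(3.9−3.2)²/(2·0.3²)) = 1.329808·exp(-2.72222) = 0.0874063
  p_3 = (1/(0.8·√(2π)))·exp(−(3.9−5.0)²/(2·0.8²)) = 0.498678·exp(-0.94531) = 0.193765
Weight by the priors:
  w_1·p_1 = 0.23 × 1.05941e-26 = 2.43664e-27
  w_2·p_2 = 0.61 × 0.0874063 = 0.0533178
  w_3·p_3 = 0.16 × 0.193765 = 0.0310025
Sum: 2.43664e-27 + 0.0533178 + 0.0310025 = 0.0843203
Responsibility of Type 2: 0.0533178 / 0.0843203 ≈ 0.6323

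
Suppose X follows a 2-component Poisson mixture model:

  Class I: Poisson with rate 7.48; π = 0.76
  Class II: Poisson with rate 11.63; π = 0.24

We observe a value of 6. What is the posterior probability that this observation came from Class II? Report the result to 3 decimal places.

0.066

By Bayes' theorem, P(k | x) = π_k f_k(x) / Σ_j π_j f_j(x).
Evaluate each component's likelihood at the observed value:
  f_I = e^(−7.48)·7.48^6/6! = 0.137263
  f_II = e^(−11.63)·11.63^6/6! = 0.0305704
Weight by the priors:
  π_I·f_I = 0.76 × 0.137263 = 0.10432
  π_II·f_II = 0.24 × 0.0305704 = 0.00733689
Denominator: 0.10432 + 0.00733689 = 0.111657
P(Class II | data) = 0.00733689 / 0.111657 ≈ 0.066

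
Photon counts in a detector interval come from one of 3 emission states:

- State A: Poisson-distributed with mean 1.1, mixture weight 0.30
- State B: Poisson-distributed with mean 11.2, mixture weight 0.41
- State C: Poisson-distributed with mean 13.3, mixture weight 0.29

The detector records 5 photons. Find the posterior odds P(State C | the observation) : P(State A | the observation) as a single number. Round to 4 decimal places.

1.2565

The posterior odds equal the prior odds times the likelihood ratio: (π_i/π_j)·(f_i(x)/f_j(x)).
Poisson probabilities:
  p_A = 0.00446744
  p_B = 0.0200822
  p_C = 0.00580711
0.00168406 / 0.00134023 ≈ 1.2565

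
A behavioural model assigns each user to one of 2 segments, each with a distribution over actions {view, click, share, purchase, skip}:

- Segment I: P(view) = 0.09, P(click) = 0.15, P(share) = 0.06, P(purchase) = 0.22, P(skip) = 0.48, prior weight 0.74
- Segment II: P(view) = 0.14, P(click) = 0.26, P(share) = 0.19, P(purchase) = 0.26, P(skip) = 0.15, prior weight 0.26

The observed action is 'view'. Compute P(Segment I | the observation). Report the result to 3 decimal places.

Posterior ∝ prior × likelihood, so P(k | x) ∝ π_k f_k(x); normalise over all components.
Component likelihoods at x = 'view':
  f_I = P(view | comp) = 0.09
  f_II = P(view | comp) = 0.14
Weight by the priors:
  π_I·f_I = 0.74 × 0.09 = 0.0666
  π_II·f_II = 0.26 × 0.14 = 0.0364
Evidence: 0.0666 + 0.0364 = 0.103
So the posterior for Segment I is 0.0666 / 0.103 ≈ 0.647.

0.647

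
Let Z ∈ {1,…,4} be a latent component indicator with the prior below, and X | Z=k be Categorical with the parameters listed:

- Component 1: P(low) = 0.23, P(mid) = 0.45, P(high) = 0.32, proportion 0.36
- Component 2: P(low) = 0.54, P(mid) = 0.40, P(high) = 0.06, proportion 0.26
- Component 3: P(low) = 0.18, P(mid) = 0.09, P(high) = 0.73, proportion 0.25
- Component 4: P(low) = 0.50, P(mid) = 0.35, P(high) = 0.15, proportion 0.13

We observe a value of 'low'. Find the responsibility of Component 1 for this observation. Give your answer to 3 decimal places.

0.248

Apply Bayes' rule: the posterior for each component is proportional to its prior times its likelihood at x.
Evaluate each component's likelihood at the observed value:
  p_1 = 0.23
  p_2 = 0.54
  p_3 = 0.18
  p_4 = 0.5
Weight by the priors:
  π_1·p_1 = 0.36 × 0.23 = 0.0828
  π_2·p_2 = 0.26 × 0.54 = 0.1404
  π_3·p_3 = 0.25 × 0.18 = 0.045
  π_4·p_4 = 0.13 × 0.5 = 0.065
Marginal: 0.0828 + 0.1404 + 0.045 + 0.065 = 0.3332
P(Component 1 | data) ≈ 0.248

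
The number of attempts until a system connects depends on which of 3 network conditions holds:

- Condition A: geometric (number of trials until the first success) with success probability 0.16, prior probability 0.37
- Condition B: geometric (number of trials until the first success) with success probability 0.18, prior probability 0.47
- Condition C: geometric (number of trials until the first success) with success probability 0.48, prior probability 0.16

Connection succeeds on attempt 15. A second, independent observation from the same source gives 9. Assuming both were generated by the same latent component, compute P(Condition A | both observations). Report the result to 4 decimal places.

0.5138

The responsibility of component k is P(Z=k) f_k(x) divided by Σ_j P(Z=j) f_j(x).
Since both observations come from the same component, the likelihood for component k is f_k(x₁)·f_k(x₂).
  p_A = [0.16·(1−0.16)^14 = 0.16·0.0870783 = 0.0139325] × [0.0396601] = 0.000552566
  p_B = [0.18·(1−0.18)^14 = 0.18·0.0621432 = 0.0111858] × [0.0367945] = 0.000411576
  p_C = [0.48·(1−0.48)^14 = 0.48·0.000105693 = 5.07327e-05] × [0.00256607] = 1.30184e-07
Multiply by the mixture weights:
  P(Z=A)·p_A = 0.37 × 0.000552566 = 0.000204449
  P(Z=B)·p_B = 0.47 × 0.000411576 = 0.000193441
  P(Z=C)·p_C = 0.16 × 1.30184e-07 = 2.08294e-08
Sum: 0.000204449 + 0.000193441 + 2.08294e-08 = 0.000397911
P(Condition A | x₁,x₂) ≈ 0.5138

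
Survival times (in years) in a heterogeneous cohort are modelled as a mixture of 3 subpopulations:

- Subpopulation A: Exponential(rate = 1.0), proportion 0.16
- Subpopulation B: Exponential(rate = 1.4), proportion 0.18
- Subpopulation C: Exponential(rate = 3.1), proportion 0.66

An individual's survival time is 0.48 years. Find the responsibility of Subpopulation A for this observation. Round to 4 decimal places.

By Bayes' theorem, P(k | x) = P(Z=k) f_k(x) / Σ_j P(Z=j) f_j(x).
Exponential densities:
  f_A = 1.0·e^(−1.0·0.48) = 1.0·e^(−0.4800) = 0.618783
  f_B = 1.4·e^(−1.4·0.48) = 1.4·e^(−0.6720) = 0.714961
  f_C = 3.1·e^(−3.1·0.48) = 3.1·e^(−1.4880) = 0.700054
Weight by the priors:
  P(Z=A)·f_A = 0.16 × 0.618783 = 0.0990053
  P(Z=B)·f_B = 0.18 × 0.714961 = 0.128693
  P(Z=C)·f_C = 0.66 × 0.700054 = 0.462036
Normaliser: 0.0990053 + 0.128693 + 0.462036 = 0.689734
So the posterior for Subpopulation A is 0.0990053 / 0.689734 ≈ 0.1435.

0.1435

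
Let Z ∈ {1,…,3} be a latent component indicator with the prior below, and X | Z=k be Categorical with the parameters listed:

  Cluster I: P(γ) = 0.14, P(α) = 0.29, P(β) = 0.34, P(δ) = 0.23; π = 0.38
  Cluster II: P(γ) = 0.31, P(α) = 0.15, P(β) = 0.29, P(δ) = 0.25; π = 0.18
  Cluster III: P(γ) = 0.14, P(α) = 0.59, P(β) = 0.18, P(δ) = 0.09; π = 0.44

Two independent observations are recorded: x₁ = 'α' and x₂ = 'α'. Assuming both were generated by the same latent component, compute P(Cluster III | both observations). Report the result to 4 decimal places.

P(component k | x) = w_k·f_k(x) / marginal(x), where marginal(x) = Σ_j w_j·f_j(x).
Since both observations come from the same component, the likelihood for component k is f_k(x₁)·f_k(x₂).
  p_I = [0.29] × [0.29] = 0.0841
  p_II = [0.15] × [0.15] = 0.0225
  p_III = [0.59] × [0.59] = 0.3481
Prior × likelihood for each component:
  w_I·p_I = 0.38 × 0.0841 = 0.031958
  w_II·p_II = 0.18 × 0.0225 = 0.00405
  w_III·p_III = 0.44 × 0.3481 = 0.153164
Denominator: 0.031958 + 0.00405 + 0.153164 = 0.189172
P(Cluster III | data) = 0.153164 / 0.189172 ≈ 0.8097

0.8097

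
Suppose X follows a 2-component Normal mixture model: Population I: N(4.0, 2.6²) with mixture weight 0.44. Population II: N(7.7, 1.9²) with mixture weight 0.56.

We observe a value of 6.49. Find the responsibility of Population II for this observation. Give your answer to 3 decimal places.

The responsibility of component k is P(Z=k) f_k(x) divided by Σ_j P(Z=j) f_j(x).
Evaluate each component's likelihood at the observed value:
  L_I = (1/(2.6·√(2π)))·exp(−(6.49−4.0)²/(2·2.6²)) = 0.153439·exp(-0.45859) = 0.0970007
  L_II = (1/(1.9·√(2π)))·exp(−(6.49−7.7)²/(2·1.9²)) = 0.209970·exp(-0.20278) = 0.171431
Multiply by the mixture weights:
  P(Z=I)·L_I = 0.44 × 0.0970007 = 0.0426803
  P(Z=II)·L_II = 0.56 × 0.171431 = 0.0960012
Evidence: 0.0426803 + 0.0960012 = 0.138681
P(Population II | the observation) ≈ 0.692

0.692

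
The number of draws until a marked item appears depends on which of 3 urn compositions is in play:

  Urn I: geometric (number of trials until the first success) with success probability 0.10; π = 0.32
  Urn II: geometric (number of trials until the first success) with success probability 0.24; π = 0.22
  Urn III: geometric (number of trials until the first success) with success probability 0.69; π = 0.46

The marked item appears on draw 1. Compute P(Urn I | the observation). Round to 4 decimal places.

0.0796

Apply Bayes' rule: the posterior for each component is proportional to its prior times its likelihood at x.
Evaluate each component's likelihood at the observed value:
  L_I = 0.1
  L_II = 0.24
  L_III = 0.69
Weight by the priors:
  P(Z=I)·L_I = 0.32 × 0.1 = 0.032
  P(Z=II)·L_II = 0.22 × 0.24 = 0.0528
  P(Z=III)·L_III = 0.46 × 0.69 = 0.3174
Denominator: 0.032 + 0.0528 + 0.3174 = 0.4022
Responsibility of Urn I: 0.032 / 0.4022 ≈ 0.0796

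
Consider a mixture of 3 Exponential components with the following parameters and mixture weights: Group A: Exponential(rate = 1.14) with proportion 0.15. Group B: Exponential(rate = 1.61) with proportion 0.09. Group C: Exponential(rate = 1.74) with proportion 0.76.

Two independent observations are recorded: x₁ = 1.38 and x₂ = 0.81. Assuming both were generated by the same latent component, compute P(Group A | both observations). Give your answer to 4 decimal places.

0.2174

Apply Bayes' rule: the posterior for each component is proportional to its prior times its likelihood at x.
Since both observations come from the same component, the likelihood for component k is f_k(x₁)·f_k(x₂).
  p_A = [1.14·e^(−1.14·1.38) = 1.14·e^(−1.5732) = 0.236414] × [0.45277] = 0.107041
  p_B = [1.61·e^(−1.61·1.38) = 1.61·e^(−2.2218) = 0.174546] × [0.436981] = 0.0762734
  p_C = [1.74·e^(−1.74·1.38) = 1.74·e^(−2.4012) = 0.15766] × [0.425064] = 0.0670156
Weight by the priors:
  π_A·p_A = 0.15 × 0.107041 = 0.0160561
  π_B·p_B = 0.09 × 0.0762734 = 0.0068646
  π_C·p_C = 0.76 × 0.0670156 = 0.0509319
Evidence: 0.0160561 + 0.0068646 + 0.0509319 = 0.0738526
P(Group A | x₁, x₂) ≈ 0.2174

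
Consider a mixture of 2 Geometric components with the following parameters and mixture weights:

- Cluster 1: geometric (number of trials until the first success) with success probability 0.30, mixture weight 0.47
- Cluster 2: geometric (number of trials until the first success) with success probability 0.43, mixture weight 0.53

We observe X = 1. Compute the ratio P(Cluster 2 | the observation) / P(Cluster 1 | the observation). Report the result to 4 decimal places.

1.6163

The posterior odds equal the prior odds times the likelihood ratio: (π_i/π_j)·(f_i(x)/f_j(x)).
Evaluate each component's likelihood at the observed value:
  L_1 = 0.30·(1−0.30)^0 = 0.30·1 = 0.3
  L_2 = 0.43·(1−0.43)^0 = 0.43·1 = 0.43
0.2279 / 0.141 ≈ 1.6163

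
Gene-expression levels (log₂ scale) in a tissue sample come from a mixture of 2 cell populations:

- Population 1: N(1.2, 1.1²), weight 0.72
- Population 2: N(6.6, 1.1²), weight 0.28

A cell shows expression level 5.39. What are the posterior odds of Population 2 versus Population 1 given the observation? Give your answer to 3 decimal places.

The posterior odds equal the prior odds times the likelihood ratio: (P(Z=i)/P(Z=j))·(f_i(x)/f_j(x)).
Normal densities:
  f_1 = (1/(1.1·√(2π)))·exp(−(5.39−1.2)²/(2·1.1²)) = 0.362675·exp(-7.25459) = 0.000256384
  f_2 = (1/(1.1·√(2π)))·exp(−(5.39−6.6)²/(2·1.1²)) = 0.362675·exp(-0.60500) = 0.198047
0.0554533 / 0.000184596 ≈ 300.403

300.403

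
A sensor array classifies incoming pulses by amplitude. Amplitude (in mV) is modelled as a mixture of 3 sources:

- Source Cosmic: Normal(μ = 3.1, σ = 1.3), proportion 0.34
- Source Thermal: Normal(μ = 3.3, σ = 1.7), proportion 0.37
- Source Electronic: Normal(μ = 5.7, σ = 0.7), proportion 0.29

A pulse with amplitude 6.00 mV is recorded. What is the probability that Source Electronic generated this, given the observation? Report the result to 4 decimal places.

0.8192

Apply Bayes' rule: the posterior for each component is proportional to its prior times its likelihood at x.
Normal densities:
  p_Cosmic = (1/(1.3·√(2π)))·exp(−(6.00−3.1)²/(2·1.3²)) = 0.306879·exp(-2.48817) = 0.02549
  p_Thermal = (1/(1.7·√(2π)))·exp(−(6.00−3.3)²/(2·1.7²)) = 0.234672·exp(-1.26125) = 0.0664828
  p_Electronic = (1/(0.7·√(2π)))·exp(−(6.00−5.7)²/(2·0.7²)) = 0.569918·exp(-0.09184) = 0.51991
Prior × likelihood for each component:
  w_Cosmic·p_Cosmic = 0.34 × 0.02549 = 0.00866661
  w_Thermal·p_Thermal = 0.37 × 0.0664828 = 0.0245986
  w_Electronic·p_Electronic = 0.29 × 0.51991 = 0.150774
Marginal: 0.00866661 + 0.0245986 + 0.150774 = 0.184039
Responsibility of Source Electronic: 0.150774 / 0.184039 ≈ 0.8192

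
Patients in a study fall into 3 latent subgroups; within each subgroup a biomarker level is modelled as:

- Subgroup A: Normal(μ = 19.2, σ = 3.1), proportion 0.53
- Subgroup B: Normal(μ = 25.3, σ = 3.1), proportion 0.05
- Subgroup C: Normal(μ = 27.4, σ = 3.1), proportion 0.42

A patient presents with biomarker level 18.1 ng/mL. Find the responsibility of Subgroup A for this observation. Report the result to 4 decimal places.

0.9841

By Bayes' theorem, P(k | x) = P(Z=k) f_k(x) / Σ_j P(Z=j) f_j(x).
Normal densities:
  L_A = 0.120839
  L_B = 0.00867308
  L_C = 0.00142963
Unnormalised posteriors:
  P(Z=A)·L_A = 0.53 × 0.120839 = 0.0640447
  P(Z=B)·L_B = 0.05 × 0.00867308 = 0.000433654
  P(Z=C)·L_C = 0.42 × 0.00142963 = 0.000600444
Normaliser: 0.0640447 + 0.000433654 + 0.000600444 = 0.0650788
So the posterior for Subgroup A is 0.0640447 / 0.0650788 ≈ 0.9841.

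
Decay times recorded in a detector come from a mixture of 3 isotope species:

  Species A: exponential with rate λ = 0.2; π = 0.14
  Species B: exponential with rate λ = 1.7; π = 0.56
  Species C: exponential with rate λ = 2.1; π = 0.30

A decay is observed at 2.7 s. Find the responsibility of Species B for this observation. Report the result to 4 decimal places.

P(component k | x) = P(Z=k)·f_k(x) / marginal(x), where marginal(x) = Σ_j P(Z=j)·f_j(x).
Evaluate each component's likelihood at the observed value:
  f_A = 0.2·e^(−0.2·2.7) = 0.2·e^(−0.5400) = 0.11655
  f_B = 1.7·e^(−1.7·2.7) = 1.7·e^(−4.5900) = 0.0172599
  f_C = 2.1·e^(−2.1·2.7) = 2.1·e^(−5.6700) = 0.00724052
Prior × likelihood for each component:
  P(Z=A)·f_A = 0.14 × 0.11655 = 0.016317
  P(Z=B)·f_B = 0.56 × 0.0172599 = 0.00966552
  P(Z=C)·f_C = 0.30 × 0.00724052 = 0.00217216
Marginal: 0.016317 + 0.00966552 + 0.00217216 = 0.0281546
So the posterior for Species B is 0.00966552 / 0.0281546 ≈ 0.3433.

0.3433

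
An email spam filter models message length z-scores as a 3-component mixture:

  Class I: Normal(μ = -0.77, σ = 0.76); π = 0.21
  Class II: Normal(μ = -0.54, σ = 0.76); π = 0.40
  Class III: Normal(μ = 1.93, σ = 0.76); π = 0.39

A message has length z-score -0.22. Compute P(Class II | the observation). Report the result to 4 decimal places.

Posterior ∝ prior × likelihood, so P(k | x) ∝ π_k f_k(x); normalise over all components.
Evaluate each component's likelihood at the observed value:
  L_I = 0.403992
  L_II = 0.480396
  L_III = 0.00960018
Weight by the priors:
  π_I·L_I = 0.21 × 0.403992 = 0.0848382
  π_II·L_II = 0.40 × 0.480396 = 0.192158
  π_III·L_III = 0.39 × 0.00960018 = 0.00374407
Sum: 0.0848382 + 0.192158 + 0.00374407 = 0.280741
P(Class II | -0.22) ≈ 0.6845

0.6845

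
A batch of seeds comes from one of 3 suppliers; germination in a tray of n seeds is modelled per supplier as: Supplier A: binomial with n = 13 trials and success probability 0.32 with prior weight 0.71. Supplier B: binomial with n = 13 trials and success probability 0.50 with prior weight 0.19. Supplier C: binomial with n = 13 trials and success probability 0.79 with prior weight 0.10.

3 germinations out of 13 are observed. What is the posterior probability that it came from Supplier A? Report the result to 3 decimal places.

The responsibility of component k is P(Z=k) f_k(x) divided by Σ_j P(Z=j) f_j(x).
Evaluate each component's likelihood at the observed value:
  L_A = 0.198109
  L_B = 0.0349121
  L_C = 2.35202e-05
Prior × likelihood for each component:
  P(Z=A)·L_A = 0.71 × 0.198109 = 0.140658
  P(Z=B)·L_B = 0.19 × 0.0349121 = 0.0066333
  P(Z=C)·L_C = 0.10 × 2.35202e-05 = 2.35202e-06
Normaliser: 0.140658 + 0.0066333 + 2.35202e-06 = 0.147293
P(Supplier A | x) ≈ 0.955

0.955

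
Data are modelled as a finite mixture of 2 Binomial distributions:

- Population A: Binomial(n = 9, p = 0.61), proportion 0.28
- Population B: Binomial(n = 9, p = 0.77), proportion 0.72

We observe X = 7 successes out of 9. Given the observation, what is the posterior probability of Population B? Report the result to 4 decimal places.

P(component k | x) = w_k·f_k(x) / marginal(x), where marginal(x) = Σ_j w_j·f_j(x).
Binomial probabilities:
  p_A = C(9,7)·0.61^7·0.39^2 = 36·0.0314274·0.1521 = 0.172084
  p_B = C(9,7)·0.77^7·0.23^2 = 36·0.160485·0.0529 = 0.305628
Unnormalised posteriors:
  w_A·p_A = 0.28 × 0.172084 = 0.0481835
  w_B·p_B = 0.72 × 0.305628 = 0.220052
Denominator: 0.0481835 + 0.220052 = 0.268236
Responsibility of Population B: 0.220052 / 0.268236 ≈ 0.8204

0.8204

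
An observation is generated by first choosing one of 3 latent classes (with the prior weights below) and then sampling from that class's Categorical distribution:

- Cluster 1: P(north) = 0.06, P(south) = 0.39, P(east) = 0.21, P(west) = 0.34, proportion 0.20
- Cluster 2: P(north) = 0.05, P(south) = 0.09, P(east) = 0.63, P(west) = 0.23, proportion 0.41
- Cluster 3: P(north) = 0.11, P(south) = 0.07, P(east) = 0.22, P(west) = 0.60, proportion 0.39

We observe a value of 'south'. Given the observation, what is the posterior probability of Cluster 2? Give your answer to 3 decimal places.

The responsibility of component k is π_k f_k(x) divided by Σ_j π_j f_j(x).
Evaluate each component's likelihood at the observed value:
  L_1 = 0.39
  L_2 = 0.09
  L_3 = 0.07
Weight by the priors:
  π_1·L_1 = 0.20 × 0.39 = 0.078
  π_2·L_2 = 0.41 × 0.09 = 0.0369
  π_3·L_3 = 0.39 × 0.07 = 0.0273
Evidence: 0.078 + 0.0369 + 0.0273 = 0.1422
Responsibility of Cluster 2: 0.0369 / 0.1422 ≈ 0.259

0.259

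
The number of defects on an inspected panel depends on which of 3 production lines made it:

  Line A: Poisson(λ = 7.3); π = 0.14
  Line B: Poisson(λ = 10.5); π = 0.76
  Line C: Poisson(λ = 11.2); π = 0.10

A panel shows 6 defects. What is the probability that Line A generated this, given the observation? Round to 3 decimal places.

0.318

Apply Bayes' rule: the posterior for each component is proportional to its prior times its likelihood at x.
Poisson probabilities:
  f_A = 0.141989
  f_B = 0.051252
  f_C = 0.0374867
Multiply by the mixture weights:
  P(Z=A)·f_A = 0.14 × 0.141989 = 0.0198785
  P(Z=B)·f_B = 0.76 × 0.051252 = 0.0389516
  P(Z=C)·f_C = 0.10 × 0.0374867 = 0.00374867
Normaliser: 0.0198785 + 0.0389516 + 0.00374867 = 0.0625787
P(Line A | the observation) = 0.0198785 / 0.0625787 ≈ 0.318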